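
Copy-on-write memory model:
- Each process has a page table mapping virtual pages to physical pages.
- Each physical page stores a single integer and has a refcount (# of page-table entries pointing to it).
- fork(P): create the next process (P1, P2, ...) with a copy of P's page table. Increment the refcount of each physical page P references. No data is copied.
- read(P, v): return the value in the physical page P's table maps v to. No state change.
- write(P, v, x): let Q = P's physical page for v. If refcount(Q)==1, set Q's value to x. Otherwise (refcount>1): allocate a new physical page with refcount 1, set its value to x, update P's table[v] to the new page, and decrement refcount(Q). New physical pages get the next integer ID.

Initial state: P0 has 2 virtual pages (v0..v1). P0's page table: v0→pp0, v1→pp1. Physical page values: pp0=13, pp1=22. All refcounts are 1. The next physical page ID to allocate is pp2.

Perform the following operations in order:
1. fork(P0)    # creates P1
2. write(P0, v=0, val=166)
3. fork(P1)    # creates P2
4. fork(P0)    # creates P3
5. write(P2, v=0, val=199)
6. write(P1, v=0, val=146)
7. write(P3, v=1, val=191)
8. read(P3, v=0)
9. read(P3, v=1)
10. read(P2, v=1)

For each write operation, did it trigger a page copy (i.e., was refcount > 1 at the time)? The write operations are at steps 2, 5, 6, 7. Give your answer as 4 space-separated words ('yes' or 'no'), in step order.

Op 1: fork(P0) -> P1. 2 ppages; refcounts: pp0:2 pp1:2
Op 2: write(P0, v0, 166). refcount(pp0)=2>1 -> COPY to pp2. 3 ppages; refcounts: pp0:1 pp1:2 pp2:1
Op 3: fork(P1) -> P2. 3 ppages; refcounts: pp0:2 pp1:3 pp2:1
Op 4: fork(P0) -> P3. 3 ppages; refcounts: pp0:2 pp1:4 pp2:2
Op 5: write(P2, v0, 199). refcount(pp0)=2>1 -> COPY to pp3. 4 ppages; refcounts: pp0:1 pp1:4 pp2:2 pp3:1
Op 6: write(P1, v0, 146). refcount(pp0)=1 -> write in place. 4 ppages; refcounts: pp0:1 pp1:4 pp2:2 pp3:1
Op 7: write(P3, v1, 191). refcount(pp1)=4>1 -> COPY to pp4. 5 ppages; refcounts: pp0:1 pp1:3 pp2:2 pp3:1 pp4:1
Op 8: read(P3, v0) -> 166. No state change.
Op 9: read(P3, v1) -> 191. No state change.
Op 10: read(P2, v1) -> 22. No state change.

yes yes no yes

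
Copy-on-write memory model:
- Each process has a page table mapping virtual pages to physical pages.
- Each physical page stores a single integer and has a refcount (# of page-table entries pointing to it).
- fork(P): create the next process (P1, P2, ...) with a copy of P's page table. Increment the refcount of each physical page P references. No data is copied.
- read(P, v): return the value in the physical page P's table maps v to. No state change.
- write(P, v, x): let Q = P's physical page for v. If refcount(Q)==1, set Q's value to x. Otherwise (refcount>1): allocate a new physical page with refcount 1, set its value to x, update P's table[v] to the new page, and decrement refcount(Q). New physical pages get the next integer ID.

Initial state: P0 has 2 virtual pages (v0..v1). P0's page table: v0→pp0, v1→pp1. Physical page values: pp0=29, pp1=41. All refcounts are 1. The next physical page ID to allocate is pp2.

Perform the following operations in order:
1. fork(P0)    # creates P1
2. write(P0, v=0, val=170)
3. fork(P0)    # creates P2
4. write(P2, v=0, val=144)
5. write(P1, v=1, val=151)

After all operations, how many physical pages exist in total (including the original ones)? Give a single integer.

Op 1: fork(P0) -> P1. 2 ppages; refcounts: pp0:2 pp1:2
Op 2: write(P0, v0, 170). refcount(pp0)=2>1 -> COPY to pp2. 3 ppages; refcounts: pp0:1 pp1:2 pp2:1
Op 3: fork(P0) -> P2. 3 ppages; refcounts: pp0:1 pp1:3 pp2:2
Op 4: write(P2, v0, 144). refcount(pp2)=2>1 -> COPY to pp3. 4 ppages; refcounts: pp0:1 pp1:3 pp2:1 pp3:1
Op 5: write(P1, v1, 151). refcount(pp1)=3>1 -> COPY to pp4. 5 ppages; refcounts: pp0:1 pp1:2 pp2:1 pp3:1 pp4:1

Answer: 5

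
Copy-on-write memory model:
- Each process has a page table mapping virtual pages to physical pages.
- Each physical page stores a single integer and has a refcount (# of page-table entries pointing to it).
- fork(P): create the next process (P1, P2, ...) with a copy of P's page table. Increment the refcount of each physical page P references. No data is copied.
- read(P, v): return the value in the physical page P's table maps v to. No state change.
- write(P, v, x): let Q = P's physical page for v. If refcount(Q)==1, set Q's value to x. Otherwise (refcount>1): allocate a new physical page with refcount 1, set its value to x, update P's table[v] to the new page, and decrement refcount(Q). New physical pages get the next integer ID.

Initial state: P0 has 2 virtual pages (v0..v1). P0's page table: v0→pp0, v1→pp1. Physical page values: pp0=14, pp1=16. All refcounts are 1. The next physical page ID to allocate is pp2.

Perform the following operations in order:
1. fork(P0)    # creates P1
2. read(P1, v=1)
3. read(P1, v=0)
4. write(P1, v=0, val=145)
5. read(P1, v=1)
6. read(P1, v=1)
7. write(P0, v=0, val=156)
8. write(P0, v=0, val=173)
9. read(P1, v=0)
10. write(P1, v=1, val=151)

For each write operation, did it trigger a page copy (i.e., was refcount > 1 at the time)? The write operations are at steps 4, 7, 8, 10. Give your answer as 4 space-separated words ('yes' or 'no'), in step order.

Op 1: fork(P0) -> P1. 2 ppages; refcounts: pp0:2 pp1:2
Op 2: read(P1, v1) -> 16. No state change.
Op 3: read(P1, v0) -> 14. No state change.
Op 4: write(P1, v0, 145). refcount(pp0)=2>1 -> COPY to pp2. 3 ppages; refcounts: pp0:1 pp1:2 pp2:1
Op 5: read(P1, v1) -> 16. No state change.
Op 6: read(P1, v1) -> 16. No state change.
Op 7: write(P0, v0, 156). refcount(pp0)=1 -> write in place. 3 ppages; refcounts: pp0:1 pp1:2 pp2:1
Op 8: write(P0, v0, 173). refcount(pp0)=1 -> write in place. 3 ppages; refcounts: pp0:1 pp1:2 pp2:1
Op 9: read(P1, v0) -> 145. No state change.
Op 10: write(P1, v1, 151). refcount(pp1)=2>1 -> COPY to pp3. 4 ppages; refcounts: pp0:1 pp1:1 pp2:1 pp3:1

yes no no yes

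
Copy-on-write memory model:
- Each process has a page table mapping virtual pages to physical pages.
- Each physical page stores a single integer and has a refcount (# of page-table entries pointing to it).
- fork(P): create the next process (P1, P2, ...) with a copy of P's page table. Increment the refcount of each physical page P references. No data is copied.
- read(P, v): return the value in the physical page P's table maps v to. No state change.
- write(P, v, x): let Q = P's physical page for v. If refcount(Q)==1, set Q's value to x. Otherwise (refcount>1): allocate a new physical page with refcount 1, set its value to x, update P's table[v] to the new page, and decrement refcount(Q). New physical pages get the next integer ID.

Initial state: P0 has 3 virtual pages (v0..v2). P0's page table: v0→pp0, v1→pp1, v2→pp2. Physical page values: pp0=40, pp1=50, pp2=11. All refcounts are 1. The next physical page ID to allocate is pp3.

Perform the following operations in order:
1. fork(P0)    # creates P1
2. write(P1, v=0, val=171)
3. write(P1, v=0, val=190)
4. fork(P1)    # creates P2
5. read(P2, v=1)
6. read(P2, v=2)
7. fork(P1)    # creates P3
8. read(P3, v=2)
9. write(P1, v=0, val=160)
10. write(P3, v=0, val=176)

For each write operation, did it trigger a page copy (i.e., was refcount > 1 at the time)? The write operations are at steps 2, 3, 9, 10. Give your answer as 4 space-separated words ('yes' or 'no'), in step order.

Op 1: fork(P0) -> P1. 3 ppages; refcounts: pp0:2 pp1:2 pp2:2
Op 2: write(P1, v0, 171). refcount(pp0)=2>1 -> COPY to pp3. 4 ppages; refcounts: pp0:1 pp1:2 pp2:2 pp3:1
Op 3: write(P1, v0, 190). refcount(pp3)=1 -> write in place. 4 ppages; refcounts: pp0:1 pp1:2 pp2:2 pp3:1
Op 4: fork(P1) -> P2. 4 ppages; refcounts: pp0:1 pp1:3 pp2:3 pp3:2
Op 5: read(P2, v1) -> 50. No state change.
Op 6: read(P2, v2) -> 11. No state change.
Op 7: fork(P1) -> P3. 4 ppages; refcounts: pp0:1 pp1:4 pp2:4 pp3:3
Op 8: read(P3, v2) -> 11. No state change.
Op 9: write(P1, v0, 160). refcount(pp3)=3>1 -> COPY to pp4. 5 ppages; refcounts: pp0:1 pp1:4 pp2:4 pp3:2 pp4:1
Op 10: write(P3, v0, 176). refcount(pp3)=2>1 -> COPY to pp5. 6 ppages; refcounts: pp0:1 pp1:4 pp2:4 pp3:1 pp4:1 pp5:1

yes no yes yes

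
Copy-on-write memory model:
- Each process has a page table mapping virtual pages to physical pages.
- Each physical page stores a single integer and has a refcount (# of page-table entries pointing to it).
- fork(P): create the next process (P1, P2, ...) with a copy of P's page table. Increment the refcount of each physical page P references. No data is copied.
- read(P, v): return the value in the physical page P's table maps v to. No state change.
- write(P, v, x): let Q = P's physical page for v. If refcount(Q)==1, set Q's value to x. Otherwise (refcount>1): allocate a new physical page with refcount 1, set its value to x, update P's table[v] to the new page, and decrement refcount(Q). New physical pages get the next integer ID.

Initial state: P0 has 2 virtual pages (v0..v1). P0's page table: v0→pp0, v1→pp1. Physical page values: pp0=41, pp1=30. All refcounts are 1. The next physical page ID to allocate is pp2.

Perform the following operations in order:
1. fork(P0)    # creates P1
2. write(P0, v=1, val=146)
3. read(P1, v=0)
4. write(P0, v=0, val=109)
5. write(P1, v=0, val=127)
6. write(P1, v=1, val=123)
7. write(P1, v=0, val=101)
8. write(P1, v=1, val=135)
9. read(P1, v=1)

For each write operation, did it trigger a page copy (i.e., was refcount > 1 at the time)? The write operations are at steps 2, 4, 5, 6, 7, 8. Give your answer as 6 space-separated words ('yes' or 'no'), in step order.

Op 1: fork(P0) -> P1. 2 ppages; refcounts: pp0:2 pp1:2
Op 2: write(P0, v1, 146). refcount(pp1)=2>1 -> COPY to pp2. 3 ppages; refcounts: pp0:2 pp1:1 pp2:1
Op 3: read(P1, v0) -> 41. No state change.
Op 4: write(P0, v0, 109). refcount(pp0)=2>1 -> COPY to pp3. 4 ppages; refcounts: pp0:1 pp1:1 pp2:1 pp3:1
Op 5: write(P1, v0, 127). refcount(pp0)=1 -> write in place. 4 ppages; refcounts: pp0:1 pp1:1 pp2:1 pp3:1
Op 6: write(P1, v1, 123). refcount(pp1)=1 -> write in place. 4 ppages; refcounts: pp0:1 pp1:1 pp2:1 pp3:1
Op 7: write(P1, v0, 101). refcount(pp0)=1 -> write in place. 4 ppages; refcounts: pp0:1 pp1:1 pp2:1 pp3:1
Op 8: write(P1, v1, 135). refcount(pp1)=1 -> write in place. 4 ppages; refcounts: pp0:1 pp1:1 pp2:1 pp3:1
Op 9: read(P1, v1) -> 135. No state change.

yes yes no no no no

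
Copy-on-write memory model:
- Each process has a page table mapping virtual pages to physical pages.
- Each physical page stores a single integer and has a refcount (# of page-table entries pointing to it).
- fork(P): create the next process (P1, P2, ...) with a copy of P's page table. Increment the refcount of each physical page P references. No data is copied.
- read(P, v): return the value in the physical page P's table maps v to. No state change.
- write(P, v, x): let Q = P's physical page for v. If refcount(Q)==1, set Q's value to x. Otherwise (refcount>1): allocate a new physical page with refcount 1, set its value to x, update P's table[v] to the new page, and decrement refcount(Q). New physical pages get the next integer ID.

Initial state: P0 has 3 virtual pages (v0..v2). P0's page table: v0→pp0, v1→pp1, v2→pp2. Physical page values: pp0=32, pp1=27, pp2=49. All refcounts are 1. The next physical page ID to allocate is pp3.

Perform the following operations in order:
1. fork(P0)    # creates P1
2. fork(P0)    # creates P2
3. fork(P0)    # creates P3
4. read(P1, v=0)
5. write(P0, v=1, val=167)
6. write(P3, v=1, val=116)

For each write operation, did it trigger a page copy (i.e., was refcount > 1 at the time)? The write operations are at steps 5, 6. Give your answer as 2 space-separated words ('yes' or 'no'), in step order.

Op 1: fork(P0) -> P1. 3 ppages; refcounts: pp0:2 pp1:2 pp2:2
Op 2: fork(P0) -> P2. 3 ppages; refcounts: pp0:3 pp1:3 pp2:3
Op 3: fork(P0) -> P3. 3 ppages; refcounts: pp0:4 pp1:4 pp2:4
Op 4: read(P1, v0) -> 32. No state change.
Op 5: write(P0, v1, 167). refcount(pp1)=4>1 -> COPY to pp3. 4 ppages; refcounts: pp0:4 pp1:3 pp2:4 pp3:1
Op 6: write(P3, v1, 116). refcount(pp1)=3>1 -> COPY to pp4. 5 ppages; refcounts: pp0:4 pp1:2 pp2:4 pp3:1 pp4:1

yes yes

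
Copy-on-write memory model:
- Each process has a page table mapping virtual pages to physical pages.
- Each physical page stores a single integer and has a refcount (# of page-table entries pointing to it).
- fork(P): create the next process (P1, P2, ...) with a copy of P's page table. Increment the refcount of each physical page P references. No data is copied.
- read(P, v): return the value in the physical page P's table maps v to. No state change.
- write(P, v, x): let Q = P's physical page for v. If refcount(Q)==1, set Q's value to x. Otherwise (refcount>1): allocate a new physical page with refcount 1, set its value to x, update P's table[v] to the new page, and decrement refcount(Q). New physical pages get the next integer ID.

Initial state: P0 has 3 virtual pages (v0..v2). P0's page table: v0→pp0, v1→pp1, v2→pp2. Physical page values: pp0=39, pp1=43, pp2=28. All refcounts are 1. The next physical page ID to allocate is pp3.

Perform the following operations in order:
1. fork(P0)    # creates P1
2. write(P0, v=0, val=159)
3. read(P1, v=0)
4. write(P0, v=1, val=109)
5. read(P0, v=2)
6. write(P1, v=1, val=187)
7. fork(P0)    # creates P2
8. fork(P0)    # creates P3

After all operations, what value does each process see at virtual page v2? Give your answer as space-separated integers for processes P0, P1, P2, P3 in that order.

Op 1: fork(P0) -> P1. 3 ppages; refcounts: pp0:2 pp1:2 pp2:2
Op 2: write(P0, v0, 159). refcount(pp0)=2>1 -> COPY to pp3. 4 ppages; refcounts: pp0:1 pp1:2 pp2:2 pp3:1
Op 3: read(P1, v0) -> 39. No state change.
Op 4: write(P0, v1, 109). refcount(pp1)=2>1 -> COPY to pp4. 5 ppages; refcounts: pp0:1 pp1:1 pp2:2 pp3:1 pp4:1
Op 5: read(P0, v2) -> 28. No state change.
Op 6: write(P1, v1, 187). refcount(pp1)=1 -> write in place. 5 ppages; refcounts: pp0:1 pp1:1 pp2:2 pp3:1 pp4:1
Op 7: fork(P0) -> P2. 5 ppages; refcounts: pp0:1 pp1:1 pp2:3 pp3:2 pp4:2
Op 8: fork(P0) -> P3. 5 ppages; refcounts: pp0:1 pp1:1 pp2:4 pp3:3 pp4:3
P0: v2 -> pp2 = 28
P1: v2 -> pp2 = 28
P2: v2 -> pp2 = 28
P3: v2 -> pp2 = 28

Answer: 28 28 28 28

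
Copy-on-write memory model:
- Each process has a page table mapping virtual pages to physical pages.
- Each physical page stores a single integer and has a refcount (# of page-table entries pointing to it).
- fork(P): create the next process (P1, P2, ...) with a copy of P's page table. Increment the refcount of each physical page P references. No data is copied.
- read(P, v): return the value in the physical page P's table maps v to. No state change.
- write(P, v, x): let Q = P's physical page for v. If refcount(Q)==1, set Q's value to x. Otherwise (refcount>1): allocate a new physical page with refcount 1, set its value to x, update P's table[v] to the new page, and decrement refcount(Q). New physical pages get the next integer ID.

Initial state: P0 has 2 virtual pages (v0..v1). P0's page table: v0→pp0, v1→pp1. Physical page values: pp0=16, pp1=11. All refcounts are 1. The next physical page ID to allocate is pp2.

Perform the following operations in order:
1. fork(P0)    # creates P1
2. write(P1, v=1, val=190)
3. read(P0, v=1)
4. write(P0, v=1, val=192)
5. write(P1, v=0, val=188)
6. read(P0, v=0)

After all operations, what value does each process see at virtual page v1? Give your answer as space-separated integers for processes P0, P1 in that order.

Answer: 192 190

Derivation:
Op 1: fork(P0) -> P1. 2 ppages; refcounts: pp0:2 pp1:2
Op 2: write(P1, v1, 190). refcount(pp1)=2>1 -> COPY to pp2. 3 ppages; refcounts: pp0:2 pp1:1 pp2:1
Op 3: read(P0, v1) -> 11. No state change.
Op 4: write(P0, v1, 192). refcount(pp1)=1 -> write in place. 3 ppages; refcounts: pp0:2 pp1:1 pp2:1
Op 5: write(P1, v0, 188). refcount(pp0)=2>1 -> COPY to pp3. 4 ppages; refcounts: pp0:1 pp1:1 pp2:1 pp3:1
Op 6: read(P0, v0) -> 16. No state change.
P0: v1 -> pp1 = 192
P1: v1 -> pp2 = 190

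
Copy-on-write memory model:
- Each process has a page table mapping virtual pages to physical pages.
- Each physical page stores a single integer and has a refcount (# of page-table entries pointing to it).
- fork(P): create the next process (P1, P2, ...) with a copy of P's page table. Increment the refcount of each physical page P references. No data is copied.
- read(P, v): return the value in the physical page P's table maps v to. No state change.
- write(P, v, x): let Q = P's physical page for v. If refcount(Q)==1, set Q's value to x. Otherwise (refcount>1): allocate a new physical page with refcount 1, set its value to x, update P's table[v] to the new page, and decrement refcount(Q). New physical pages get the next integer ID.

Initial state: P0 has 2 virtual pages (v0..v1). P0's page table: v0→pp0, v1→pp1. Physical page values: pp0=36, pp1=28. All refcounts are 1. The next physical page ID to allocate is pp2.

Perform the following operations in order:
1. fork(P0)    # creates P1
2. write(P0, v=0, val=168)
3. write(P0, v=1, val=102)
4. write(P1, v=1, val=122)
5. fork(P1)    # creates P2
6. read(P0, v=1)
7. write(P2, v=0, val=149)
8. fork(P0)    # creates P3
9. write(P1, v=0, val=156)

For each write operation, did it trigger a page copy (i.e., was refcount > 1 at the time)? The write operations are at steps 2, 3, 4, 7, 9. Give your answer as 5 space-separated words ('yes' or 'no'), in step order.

Op 1: fork(P0) -> P1. 2 ppages; refcounts: pp0:2 pp1:2
Op 2: write(P0, v0, 168). refcount(pp0)=2>1 -> COPY to pp2. 3 ppages; refcounts: pp0:1 pp1:2 pp2:1
Op 3: write(P0, v1, 102). refcount(pp1)=2>1 -> COPY to pp3. 4 ppages; refcounts: pp0:1 pp1:1 pp2:1 pp3:1
Op 4: write(P1, v1, 122). refcount(pp1)=1 -> write in place. 4 ppages; refcounts: pp0:1 pp1:1 pp2:1 pp3:1
Op 5: fork(P1) -> P2. 4 ppages; refcounts: pp0:2 pp1:2 pp2:1 pp3:1
Op 6: read(P0, v1) -> 102. No state change.
Op 7: write(P2, v0, 149). refcount(pp0)=2>1 -> COPY to pp4. 5 ppages; refcounts: pp0:1 pp1:2 pp2:1 pp3:1 pp4:1
Op 8: fork(P0) -> P3. 5 ppages; refcounts: pp0:1 pp1:2 pp2:2 pp3:2 pp4:1
Op 9: write(P1, v0, 156). refcount(pp0)=1 -> write in place. 5 ppages; refcounts: pp0:1 pp1:2 pp2:2 pp3:2 pp4:1

yes yes no yes no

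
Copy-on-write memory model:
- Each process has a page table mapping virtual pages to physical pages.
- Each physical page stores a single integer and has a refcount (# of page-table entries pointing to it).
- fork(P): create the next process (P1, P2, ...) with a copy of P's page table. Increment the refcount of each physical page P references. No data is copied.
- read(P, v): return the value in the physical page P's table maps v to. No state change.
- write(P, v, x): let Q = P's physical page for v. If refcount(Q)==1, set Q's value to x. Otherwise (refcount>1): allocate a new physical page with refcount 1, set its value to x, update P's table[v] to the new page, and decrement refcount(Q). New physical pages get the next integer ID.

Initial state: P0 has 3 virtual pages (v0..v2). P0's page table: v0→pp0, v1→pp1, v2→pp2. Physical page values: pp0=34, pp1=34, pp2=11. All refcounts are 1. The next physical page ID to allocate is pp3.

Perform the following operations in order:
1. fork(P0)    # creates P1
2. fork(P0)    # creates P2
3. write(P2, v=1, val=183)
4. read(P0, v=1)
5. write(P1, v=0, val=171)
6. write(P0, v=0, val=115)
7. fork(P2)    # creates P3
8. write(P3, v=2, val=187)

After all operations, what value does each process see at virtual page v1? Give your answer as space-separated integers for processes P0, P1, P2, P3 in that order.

Op 1: fork(P0) -> P1. 3 ppages; refcounts: pp0:2 pp1:2 pp2:2
Op 2: fork(P0) -> P2. 3 ppages; refcounts: pp0:3 pp1:3 pp2:3
Op 3: write(P2, v1, 183). refcount(pp1)=3>1 -> COPY to pp3. 4 ppages; refcounts: pp0:3 pp1:2 pp2:3 pp3:1
Op 4: read(P0, v1) -> 34. No state change.
Op 5: write(P1, v0, 171). refcount(pp0)=3>1 -> COPY to pp4. 5 ppages; refcounts: pp0:2 pp1:2 pp2:3 pp3:1 pp4:1
Op 6: write(P0, v0, 115). refcount(pp0)=2>1 -> COPY to pp5. 6 ppages; refcounts: pp0:1 pp1:2 pp2:3 pp3:1 pp4:1 pp5:1
Op 7: fork(P2) -> P3. 6 ppages; refcounts: pp0:2 pp1:2 pp2:4 pp3:2 pp4:1 pp5:1
Op 8: write(P3, v2, 187). refcount(pp2)=4>1 -> COPY to pp6. 7 ppages; refcounts: pp0:2 pp1:2 pp2:3 pp3:2 pp4:1 pp5:1 pp6:1
P0: v1 -> pp1 = 34
P1: v1 -> pp1 = 34
P2: v1 -> pp3 = 183
P3: v1 -> pp3 = 183

Answer: 34 34 183 183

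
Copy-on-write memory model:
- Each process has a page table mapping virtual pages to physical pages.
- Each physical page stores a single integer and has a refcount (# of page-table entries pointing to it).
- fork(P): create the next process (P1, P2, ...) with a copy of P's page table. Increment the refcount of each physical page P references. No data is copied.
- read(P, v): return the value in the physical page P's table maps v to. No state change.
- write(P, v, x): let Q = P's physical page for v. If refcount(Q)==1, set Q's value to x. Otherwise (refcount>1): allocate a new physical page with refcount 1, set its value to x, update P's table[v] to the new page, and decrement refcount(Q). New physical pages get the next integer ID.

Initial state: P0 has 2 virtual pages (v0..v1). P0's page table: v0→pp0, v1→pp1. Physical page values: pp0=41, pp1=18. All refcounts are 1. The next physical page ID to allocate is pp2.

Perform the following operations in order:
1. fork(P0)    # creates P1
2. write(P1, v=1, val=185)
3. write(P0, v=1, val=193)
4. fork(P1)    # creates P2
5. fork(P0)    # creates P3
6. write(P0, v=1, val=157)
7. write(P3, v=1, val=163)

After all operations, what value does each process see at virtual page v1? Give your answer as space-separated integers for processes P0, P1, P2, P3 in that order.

Answer: 157 185 185 163

Derivation:
Op 1: fork(P0) -> P1. 2 ppages; refcounts: pp0:2 pp1:2
Op 2: write(P1, v1, 185). refcount(pp1)=2>1 -> COPY to pp2. 3 ppages; refcounts: pp0:2 pp1:1 pp2:1
Op 3: write(P0, v1, 193). refcount(pp1)=1 -> write in place. 3 ppages; refcounts: pp0:2 pp1:1 pp2:1
Op 4: fork(P1) -> P2. 3 ppages; refcounts: pp0:3 pp1:1 pp2:2
Op 5: fork(P0) -> P3. 3 ppages; refcounts: pp0:4 pp1:2 pp2:2
Op 6: write(P0, v1, 157). refcount(pp1)=2>1 -> COPY to pp3. 4 ppages; refcounts: pp0:4 pp1:1 pp2:2 pp3:1
Op 7: write(P3, v1, 163). refcount(pp1)=1 -> write in place. 4 ppages; refcounts: pp0:4 pp1:1 pp2:2 pp3:1
P0: v1 -> pp3 = 157
P1: v1 -> pp2 = 185
P2: v1 -> pp2 = 185
P3: v1 -> pp1 = 163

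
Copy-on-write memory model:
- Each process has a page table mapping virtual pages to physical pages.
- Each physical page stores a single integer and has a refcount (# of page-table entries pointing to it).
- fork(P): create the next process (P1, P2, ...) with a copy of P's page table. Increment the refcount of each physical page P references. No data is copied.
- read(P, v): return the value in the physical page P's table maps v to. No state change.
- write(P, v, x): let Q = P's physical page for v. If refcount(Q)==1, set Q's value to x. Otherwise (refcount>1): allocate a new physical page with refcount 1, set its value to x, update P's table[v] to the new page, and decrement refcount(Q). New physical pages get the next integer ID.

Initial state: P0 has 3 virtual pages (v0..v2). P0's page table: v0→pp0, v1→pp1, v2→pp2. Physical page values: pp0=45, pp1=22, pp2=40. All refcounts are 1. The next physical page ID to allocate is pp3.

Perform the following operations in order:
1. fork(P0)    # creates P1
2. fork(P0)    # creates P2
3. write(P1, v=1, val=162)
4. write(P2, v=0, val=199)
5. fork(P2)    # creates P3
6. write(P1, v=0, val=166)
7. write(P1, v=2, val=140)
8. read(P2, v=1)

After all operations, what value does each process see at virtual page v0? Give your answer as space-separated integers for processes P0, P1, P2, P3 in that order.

Op 1: fork(P0) -> P1. 3 ppages; refcounts: pp0:2 pp1:2 pp2:2
Op 2: fork(P0) -> P2. 3 ppages; refcounts: pp0:3 pp1:3 pp2:3
Op 3: write(P1, v1, 162). refcount(pp1)=3>1 -> COPY to pp3. 4 ppages; refcounts: pp0:3 pp1:2 pp2:3 pp3:1
Op 4: write(P2, v0, 199). refcount(pp0)=3>1 -> COPY to pp4. 5 ppages; refcounts: pp0:2 pp1:2 pp2:3 pp3:1 pp4:1
Op 5: fork(P2) -> P3. 5 ppages; refcounts: pp0:2 pp1:3 pp2:4 pp3:1 pp4:2
Op 6: write(P1, v0, 166). refcount(pp0)=2>1 -> COPY to pp5. 6 ppages; refcounts: pp0:1 pp1:3 pp2:4 pp3:1 pp4:2 pp5:1
Op 7: write(P1, v2, 140). refcount(pp2)=4>1 -> COPY to pp6. 7 ppages; refcounts: pp0:1 pp1:3 pp2:3 pp3:1 pp4:2 pp5:1 pp6:1
Op 8: read(P2, v1) -> 22. No state change.
P0: v0 -> pp0 = 45
P1: v0 -> pp5 = 166
P2: v0 -> pp4 = 199
P3: v0 -> pp4 = 199

Answer: 45 166 199 199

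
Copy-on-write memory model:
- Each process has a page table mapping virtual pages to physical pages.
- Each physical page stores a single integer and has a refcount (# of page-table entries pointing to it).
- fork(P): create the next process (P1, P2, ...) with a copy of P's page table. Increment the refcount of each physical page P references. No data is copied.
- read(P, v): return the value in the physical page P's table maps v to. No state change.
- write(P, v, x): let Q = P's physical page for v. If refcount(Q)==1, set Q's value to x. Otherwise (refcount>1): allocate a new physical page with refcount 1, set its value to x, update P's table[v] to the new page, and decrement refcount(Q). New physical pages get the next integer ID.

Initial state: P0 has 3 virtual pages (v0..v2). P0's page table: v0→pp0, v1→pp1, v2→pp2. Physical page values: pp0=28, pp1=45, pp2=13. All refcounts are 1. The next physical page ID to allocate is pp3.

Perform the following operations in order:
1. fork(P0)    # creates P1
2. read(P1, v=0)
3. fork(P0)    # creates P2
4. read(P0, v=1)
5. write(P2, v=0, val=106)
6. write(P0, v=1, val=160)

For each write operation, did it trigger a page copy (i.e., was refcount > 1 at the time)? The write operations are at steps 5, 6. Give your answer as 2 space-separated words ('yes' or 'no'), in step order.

Op 1: fork(P0) -> P1. 3 ppages; refcounts: pp0:2 pp1:2 pp2:2
Op 2: read(P1, v0) -> 28. No state change.
Op 3: fork(P0) -> P2. 3 ppages; refcounts: pp0:3 pp1:3 pp2:3
Op 4: read(P0, v1) -> 45. No state change.
Op 5: write(P2, v0, 106). refcount(pp0)=3>1 -> COPY to pp3. 4 ppages; refcounts: pp0:2 pp1:3 pp2:3 pp3:1
Op 6: write(P0, v1, 160). refcount(pp1)=3>1 -> COPY to pp4. 5 ppages; refcounts: pp0:2 pp1:2 pp2:3 pp3:1 pp4:1

yes yes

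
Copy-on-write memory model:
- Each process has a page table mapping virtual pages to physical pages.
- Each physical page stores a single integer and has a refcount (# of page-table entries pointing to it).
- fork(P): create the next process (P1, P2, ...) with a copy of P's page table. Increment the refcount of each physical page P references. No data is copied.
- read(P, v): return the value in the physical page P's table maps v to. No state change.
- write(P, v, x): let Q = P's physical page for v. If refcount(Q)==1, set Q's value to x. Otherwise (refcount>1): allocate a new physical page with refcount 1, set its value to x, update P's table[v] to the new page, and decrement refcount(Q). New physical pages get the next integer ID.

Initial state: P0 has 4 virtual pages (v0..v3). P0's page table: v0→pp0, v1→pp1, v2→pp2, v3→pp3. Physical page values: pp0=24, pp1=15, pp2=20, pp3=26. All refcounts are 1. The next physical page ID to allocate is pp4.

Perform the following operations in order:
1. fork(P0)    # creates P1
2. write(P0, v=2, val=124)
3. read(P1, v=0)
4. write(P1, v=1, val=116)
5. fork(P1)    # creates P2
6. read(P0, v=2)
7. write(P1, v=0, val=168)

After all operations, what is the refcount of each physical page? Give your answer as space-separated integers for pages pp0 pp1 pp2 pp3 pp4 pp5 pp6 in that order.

Op 1: fork(P0) -> P1. 4 ppages; refcounts: pp0:2 pp1:2 pp2:2 pp3:2
Op 2: write(P0, v2, 124). refcount(pp2)=2>1 -> COPY to pp4. 5 ppages; refcounts: pp0:2 pp1:2 pp2:1 pp3:2 pp4:1
Op 3: read(P1, v0) -> 24. No state change.
Op 4: write(P1, v1, 116). refcount(pp1)=2>1 -> COPY to pp5. 6 ppages; refcounts: pp0:2 pp1:1 pp2:1 pp3:2 pp4:1 pp5:1
Op 5: fork(P1) -> P2. 6 ppages; refcounts: pp0:3 pp1:1 pp2:2 pp3:3 pp4:1 pp5:2
Op 6: read(P0, v2) -> 124. No state change.
Op 7: write(P1, v0, 168). refcount(pp0)=3>1 -> COPY to pp6. 7 ppages; refcounts: pp0:2 pp1:1 pp2:2 pp3:3 pp4:1 pp5:2 pp6:1

Answer: 2 1 2 3 1 2 1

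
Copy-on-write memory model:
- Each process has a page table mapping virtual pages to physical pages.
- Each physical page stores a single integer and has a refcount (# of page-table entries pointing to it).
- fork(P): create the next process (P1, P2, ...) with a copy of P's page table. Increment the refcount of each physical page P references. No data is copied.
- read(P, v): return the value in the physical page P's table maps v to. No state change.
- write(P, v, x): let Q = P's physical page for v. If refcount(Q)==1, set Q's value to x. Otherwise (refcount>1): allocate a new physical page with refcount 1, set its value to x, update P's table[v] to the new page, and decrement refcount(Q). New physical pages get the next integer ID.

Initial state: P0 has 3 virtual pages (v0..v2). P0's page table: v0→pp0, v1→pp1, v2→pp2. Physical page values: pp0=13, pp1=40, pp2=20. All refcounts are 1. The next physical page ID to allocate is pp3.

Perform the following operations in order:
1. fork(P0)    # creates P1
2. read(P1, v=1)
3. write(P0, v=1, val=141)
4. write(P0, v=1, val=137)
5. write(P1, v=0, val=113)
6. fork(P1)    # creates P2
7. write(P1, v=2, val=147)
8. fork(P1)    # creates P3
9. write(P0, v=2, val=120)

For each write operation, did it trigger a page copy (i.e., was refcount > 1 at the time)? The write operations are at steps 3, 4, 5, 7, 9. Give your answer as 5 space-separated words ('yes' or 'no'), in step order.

Op 1: fork(P0) -> P1. 3 ppages; refcounts: pp0:2 pp1:2 pp2:2
Op 2: read(P1, v1) -> 40. No state change.
Op 3: write(P0, v1, 141). refcount(pp1)=2>1 -> COPY to pp3. 4 ppages; refcounts: pp0:2 pp1:1 pp2:2 pp3:1
Op 4: write(P0, v1, 137). refcount(pp3)=1 -> write in place. 4 ppages; refcounts: pp0:2 pp1:1 pp2:2 pp3:1
Op 5: write(P1, v0, 113). refcount(pp0)=2>1 -> COPY to pp4. 5 ppages; refcounts: pp0:1 pp1:1 pp2:2 pp3:1 pp4:1
Op 6: fork(P1) -> P2. 5 ppages; refcounts: pp0:1 pp1:2 pp2:3 pp3:1 pp4:2
Op 7: write(P1, v2, 147). refcount(pp2)=3>1 -> COPY to pp5. 6 ppages; refcounts: pp0:1 pp1:2 pp2:2 pp3:1 pp4:2 pp5:1
Op 8: fork(P1) -> P3. 6 ppages; refcounts: pp0:1 pp1:3 pp2:2 pp3:1 pp4:3 pp5:2
Op 9: write(P0, v2, 120). refcount(pp2)=2>1 -> COPY to pp6. 7 ppages; refcounts: pp0:1 pp1:3 pp2:1 pp3:1 pp4:3 pp5:2 pp6:1

yes no yes yes yes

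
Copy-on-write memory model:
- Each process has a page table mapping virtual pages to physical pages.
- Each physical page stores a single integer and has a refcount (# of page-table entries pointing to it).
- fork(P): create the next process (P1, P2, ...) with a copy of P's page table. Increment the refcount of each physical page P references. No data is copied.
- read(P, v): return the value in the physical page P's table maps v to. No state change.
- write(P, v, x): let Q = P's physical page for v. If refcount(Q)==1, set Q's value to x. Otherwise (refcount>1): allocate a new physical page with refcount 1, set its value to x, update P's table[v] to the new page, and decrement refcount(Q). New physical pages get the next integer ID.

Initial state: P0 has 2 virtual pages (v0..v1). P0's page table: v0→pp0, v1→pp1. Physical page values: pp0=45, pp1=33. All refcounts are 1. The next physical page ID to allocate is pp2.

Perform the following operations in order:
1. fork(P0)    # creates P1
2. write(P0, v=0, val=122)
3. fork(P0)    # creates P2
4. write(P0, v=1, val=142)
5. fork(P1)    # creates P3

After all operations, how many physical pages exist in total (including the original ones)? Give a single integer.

Op 1: fork(P0) -> P1. 2 ppages; refcounts: pp0:2 pp1:2
Op 2: write(P0, v0, 122). refcount(pp0)=2>1 -> COPY to pp2. 3 ppages; refcounts: pp0:1 pp1:2 pp2:1
Op 3: fork(P0) -> P2. 3 ppages; refcounts: pp0:1 pp1:3 pp2:2
Op 4: write(P0, v1, 142). refcount(pp1)=3>1 -> COPY to pp3. 4 ppages; refcounts: pp0:1 pp1:2 pp2:2 pp3:1
Op 5: fork(P1) -> P3. 4 ppages; refcounts: pp0:2 pp1:3 pp2:2 pp3:1

Answer: 4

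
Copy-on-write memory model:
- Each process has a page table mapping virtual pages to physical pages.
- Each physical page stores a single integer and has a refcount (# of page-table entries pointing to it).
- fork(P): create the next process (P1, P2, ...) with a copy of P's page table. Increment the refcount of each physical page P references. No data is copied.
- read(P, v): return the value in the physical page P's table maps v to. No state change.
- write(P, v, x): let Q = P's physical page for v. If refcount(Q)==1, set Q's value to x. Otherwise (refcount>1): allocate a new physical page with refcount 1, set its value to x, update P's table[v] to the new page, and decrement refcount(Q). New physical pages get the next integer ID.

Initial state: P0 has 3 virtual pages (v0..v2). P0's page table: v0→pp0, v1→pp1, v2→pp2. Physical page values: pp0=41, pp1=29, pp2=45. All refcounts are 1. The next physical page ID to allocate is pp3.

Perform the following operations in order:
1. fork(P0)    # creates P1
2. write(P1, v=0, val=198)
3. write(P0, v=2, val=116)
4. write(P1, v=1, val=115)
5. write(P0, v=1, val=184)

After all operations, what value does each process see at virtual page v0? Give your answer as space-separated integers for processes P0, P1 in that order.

Op 1: fork(P0) -> P1. 3 ppages; refcounts: pp0:2 pp1:2 pp2:2
Op 2: write(P1, v0, 198). refcount(pp0)=2>1 -> COPY to pp3. 4 ppages; refcounts: pp0:1 pp1:2 pp2:2 pp3:1
Op 3: write(P0, v2, 116). refcount(pp2)=2>1 -> COPY to pp4. 5 ppages; refcounts: pp0:1 pp1:2 pp2:1 pp3:1 pp4:1
Op 4: write(P1, v1, 115). refcount(pp1)=2>1 -> COPY to pp5. 6 ppages; refcounts: pp0:1 pp1:1 pp2:1 pp3:1 pp4:1 pp5:1
Op 5: write(P0, v1, 184). refcount(pp1)=1 -> write in place. 6 ppages; refcounts: pp0:1 pp1:1 pp2:1 pp3:1 pp4:1 pp5:1
P0: v0 -> pp0 = 41
P1: v0 -> pp3 = 198

Answer: 41 198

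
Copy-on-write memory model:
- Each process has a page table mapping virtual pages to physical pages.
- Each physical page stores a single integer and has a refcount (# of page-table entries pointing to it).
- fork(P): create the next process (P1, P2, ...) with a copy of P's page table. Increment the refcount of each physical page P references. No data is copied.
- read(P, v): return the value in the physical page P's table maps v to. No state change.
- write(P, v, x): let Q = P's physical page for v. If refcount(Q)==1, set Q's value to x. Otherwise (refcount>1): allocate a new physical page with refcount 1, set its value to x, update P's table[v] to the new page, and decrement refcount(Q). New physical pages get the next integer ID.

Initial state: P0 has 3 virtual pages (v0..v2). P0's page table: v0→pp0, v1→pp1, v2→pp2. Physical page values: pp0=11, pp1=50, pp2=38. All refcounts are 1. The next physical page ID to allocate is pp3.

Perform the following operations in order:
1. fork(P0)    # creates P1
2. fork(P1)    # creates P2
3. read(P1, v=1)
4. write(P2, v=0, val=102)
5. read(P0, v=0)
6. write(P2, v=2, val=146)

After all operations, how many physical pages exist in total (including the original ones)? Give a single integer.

Answer: 5

Derivation:
Op 1: fork(P0) -> P1. 3 ppages; refcounts: pp0:2 pp1:2 pp2:2
Op 2: fork(P1) -> P2. 3 ppages; refcounts: pp0:3 pp1:3 pp2:3
Op 3: read(P1, v1) -> 50. No state change.
Op 4: write(P2, v0, 102). refcount(pp0)=3>1 -> COPY to pp3. 4 ppages; refcounts: pp0:2 pp1:3 pp2:3 pp3:1
Op 5: read(P0, v0) -> 11. No state change.
Op 6: write(P2, v2, 146). refcount(pp2)=3>1 -> COPY to pp4. 5 ppages; refcounts: pp0:2 pp1:3 pp2:2 pp3:1 pp4:1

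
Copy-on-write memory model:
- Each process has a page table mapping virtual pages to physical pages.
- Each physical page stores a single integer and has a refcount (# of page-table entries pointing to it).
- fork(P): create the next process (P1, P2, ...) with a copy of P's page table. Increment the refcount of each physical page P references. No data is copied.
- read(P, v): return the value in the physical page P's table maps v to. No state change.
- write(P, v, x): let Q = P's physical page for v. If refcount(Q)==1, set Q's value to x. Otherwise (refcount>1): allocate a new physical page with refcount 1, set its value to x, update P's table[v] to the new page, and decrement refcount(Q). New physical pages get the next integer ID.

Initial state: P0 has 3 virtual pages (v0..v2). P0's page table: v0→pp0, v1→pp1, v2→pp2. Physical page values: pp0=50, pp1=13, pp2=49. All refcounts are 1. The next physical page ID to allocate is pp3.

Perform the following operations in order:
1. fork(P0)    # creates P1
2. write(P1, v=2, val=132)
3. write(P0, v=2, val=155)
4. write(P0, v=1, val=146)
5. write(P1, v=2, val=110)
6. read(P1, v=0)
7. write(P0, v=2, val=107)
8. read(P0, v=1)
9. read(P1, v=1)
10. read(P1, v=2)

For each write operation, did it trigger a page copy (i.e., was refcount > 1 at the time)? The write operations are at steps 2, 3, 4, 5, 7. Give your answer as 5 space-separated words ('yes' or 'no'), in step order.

Op 1: fork(P0) -> P1. 3 ppages; refcounts: pp0:2 pp1:2 pp2:2
Op 2: write(P1, v2, 132). refcount(pp2)=2>1 -> COPY to pp3. 4 ppages; refcounts: pp0:2 pp1:2 pp2:1 pp3:1
Op 3: write(P0, v2, 155). refcount(pp2)=1 -> write in place. 4 ppages; refcounts: pp0:2 pp1:2 pp2:1 pp3:1
Op 4: write(P0, v1, 146). refcount(pp1)=2>1 -> COPY to pp4. 5 ppages; refcounts: pp0:2 pp1:1 pp2:1 pp3:1 pp4:1
Op 5: write(P1, v2, 110). refcount(pp3)=1 -> write in place. 5 ppages; refcounts: pp0:2 pp1:1 pp2:1 pp3:1 pp4:1
Op 6: read(P1, v0) -> 50. No state change.
Op 7: write(P0, v2, 107). refcount(pp2)=1 -> write in place. 5 ppages; refcounts: pp0:2 pp1:1 pp2:1 pp3:1 pp4:1
Op 8: read(P0, v1) -> 146. No state change.
Op 9: read(P1, v1) -> 13. No state change.
Op 10: read(P1, v2) -> 110. No state change.

yes no yes no no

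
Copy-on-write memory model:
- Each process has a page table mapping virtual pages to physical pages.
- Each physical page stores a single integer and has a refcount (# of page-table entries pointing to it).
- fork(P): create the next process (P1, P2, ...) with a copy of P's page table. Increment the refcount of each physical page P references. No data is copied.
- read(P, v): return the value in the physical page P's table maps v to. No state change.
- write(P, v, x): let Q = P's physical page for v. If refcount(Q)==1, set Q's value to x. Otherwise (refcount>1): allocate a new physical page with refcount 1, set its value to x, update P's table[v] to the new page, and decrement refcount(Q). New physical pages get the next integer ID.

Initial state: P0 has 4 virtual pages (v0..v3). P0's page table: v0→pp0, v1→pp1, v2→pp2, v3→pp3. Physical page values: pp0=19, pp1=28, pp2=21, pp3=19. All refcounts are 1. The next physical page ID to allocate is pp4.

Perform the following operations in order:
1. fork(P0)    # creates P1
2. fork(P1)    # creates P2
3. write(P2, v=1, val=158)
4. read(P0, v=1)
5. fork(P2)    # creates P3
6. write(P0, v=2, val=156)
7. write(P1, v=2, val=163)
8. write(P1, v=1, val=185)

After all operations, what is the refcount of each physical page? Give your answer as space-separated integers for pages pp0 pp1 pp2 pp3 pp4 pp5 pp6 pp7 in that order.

Answer: 4 1 2 4 2 1 1 1

Derivation:
Op 1: fork(P0) -> P1. 4 ppages; refcounts: pp0:2 pp1:2 pp2:2 pp3:2
Op 2: fork(P1) -> P2. 4 ppages; refcounts: pp0:3 pp1:3 pp2:3 pp3:3
Op 3: write(P2, v1, 158). refcount(pp1)=3>1 -> COPY to pp4. 5 ppages; refcounts: pp0:3 pp1:2 pp2:3 pp3:3 pp4:1
Op 4: read(P0, v1) -> 28. No state change.
Op 5: fork(P2) -> P3. 5 ppages; refcounts: pp0:4 pp1:2 pp2:4 pp3:4 pp4:2
Op 6: write(P0, v2, 156). refcount(pp2)=4>1 -> COPY to pp5. 6 ppages; refcounts: pp0:4 pp1:2 pp2:3 pp3:4 pp4:2 pp5:1
Op 7: write(P1, v2, 163). refcount(pp2)=3>1 -> COPY to pp6. 7 ppages; refcounts: pp0:4 pp1:2 pp2:2 pp3:4 pp4:2 pp5:1 pp6:1
Op 8: write(P1, v1, 185). refcount(pp1)=2>1 -> COPY to pp7. 8 ppages; refcounts: pp0:4 pp1:1 pp2:2 pp3:4 pp4:2 pp5:1 pp6:1 pp7:1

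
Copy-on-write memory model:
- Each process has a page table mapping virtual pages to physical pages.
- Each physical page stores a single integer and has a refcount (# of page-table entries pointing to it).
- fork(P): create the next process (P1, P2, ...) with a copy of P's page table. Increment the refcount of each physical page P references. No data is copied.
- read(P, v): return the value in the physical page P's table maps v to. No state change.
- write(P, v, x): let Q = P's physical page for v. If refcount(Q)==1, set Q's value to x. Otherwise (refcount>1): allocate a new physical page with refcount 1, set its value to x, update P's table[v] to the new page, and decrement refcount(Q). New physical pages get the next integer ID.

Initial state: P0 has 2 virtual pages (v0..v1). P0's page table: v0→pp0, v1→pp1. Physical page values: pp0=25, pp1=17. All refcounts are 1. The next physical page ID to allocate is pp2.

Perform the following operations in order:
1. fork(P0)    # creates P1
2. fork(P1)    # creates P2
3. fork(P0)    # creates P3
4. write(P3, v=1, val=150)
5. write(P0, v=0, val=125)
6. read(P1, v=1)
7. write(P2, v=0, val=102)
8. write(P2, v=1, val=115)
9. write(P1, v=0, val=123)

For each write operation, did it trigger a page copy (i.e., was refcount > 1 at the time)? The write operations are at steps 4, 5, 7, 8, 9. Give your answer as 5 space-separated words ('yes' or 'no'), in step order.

Op 1: fork(P0) -> P1. 2 ppages; refcounts: pp0:2 pp1:2
Op 2: fork(P1) -> P2. 2 ppages; refcounts: pp0:3 pp1:3
Op 3: fork(P0) -> P3. 2 ppages; refcounts: pp0:4 pp1:4
Op 4: write(P3, v1, 150). refcount(pp1)=4>1 -> COPY to pp2. 3 ppages; refcounts: pp0:4 pp1:3 pp2:1
Op 5: write(P0, v0, 125). refcount(pp0)=4>1 -> COPY to pp3. 4 ppages; refcounts: pp0:3 pp1:3 pp2:1 pp3:1
Op 6: read(P1, v1) -> 17. No state change.
Op 7: write(P2, v0, 102). refcount(pp0)=3>1 -> COPY to pp4. 5 ppages; refcounts: pp0:2 pp1:3 pp2:1 pp3:1 pp4:1
Op 8: write(P2, v1, 115). refcount(pp1)=3>1 -> COPY to pp5. 6 ppages; refcounts: pp0:2 pp1:2 pp2:1 pp3:1 pp4:1 pp5:1
Op 9: write(P1, v0, 123). refcount(pp0)=2>1 -> COPY to pp6. 7 ppages; refcounts: pp0:1 pp1:2 pp2:1 pp3:1 pp4:1 pp5:1 pp6:1

yes yes yes yes yes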